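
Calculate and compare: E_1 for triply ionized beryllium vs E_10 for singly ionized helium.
Be³⁺ at n = 1 (E = -217.69120 eV)

Using E_n = -13.6057 Z² / n² eV:

Be³⁺ (Z = 4) at n = 1:
E = -13.6057 × 4² / 1² = -13.6057 × 16 / 1 = -217.69120000 eV

He⁺ (Z = 2) at n = 10:
E = -13.6057 × 2² / 10² = -13.6057 × 4 / 100 = -0.54422800 eV

Since -217.69120000 eV < -0.54422800 eV,
Be³⁺ at n = 1 is more tightly bound (requires more energy to ionize).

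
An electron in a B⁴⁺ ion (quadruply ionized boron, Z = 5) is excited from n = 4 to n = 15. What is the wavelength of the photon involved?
62.7857 nm

First, find the transition energy using E_n = -13.6057 Z² / n² eV:
E_4 = -13.6057 × 5² / 4² = -21.258906 eV
E_15 = -13.6057 × 5² / 15² = -1.511744 eV

Photon energy: |ΔE| = |E_15 - E_4| = 19.747162 eV

Convert to wavelength using E = hc/λ with hc = 1239.84 eV·nm:
λ = hc/E = 1239.84 eV·nm / 19.747162 eV
λ = 62.7857 nm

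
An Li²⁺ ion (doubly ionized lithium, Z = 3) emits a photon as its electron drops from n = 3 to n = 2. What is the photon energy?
17.0071 eV

The energy levels are E_n = -13.6057 Z² eV / n².

Energy at n = 3: E_3 = -13.6057 × 3² / 3² = -13.6057000 eV
Energy at n = 2: E_2 = -13.6057 × 3² / 2² = -30.6128250 eV

For emission (electron falling to lower state), the photon energy is:
E_photon = E_3 - E_2 = |-13.6057000 - (-30.6128250)|
E_photon = 17.0071 eV

This energy is carried away by the emitted photon.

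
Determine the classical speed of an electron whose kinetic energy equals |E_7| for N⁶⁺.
2.188e+06 m/s (or 0.730% of c)

The binding energy at n = 7 for N⁶⁺ is:
E_7 = -13.6057 × 7²/7² = -13.60570 eV
|E_7| = 13.60570 eV

Convert to Joules:
KE = 13.60570 eV × (1.602177 × 10⁻¹⁹ J/eV) = 2.17987e-18 J

Using KE = ½mv²:
v = √(2·KE/m_e)
v = √(2 × 2.17987e-18 J / 9.10938 × 10⁻³¹ kg)
v = 2.188e+06 m/s

This is approximately 0.730% the speed of light.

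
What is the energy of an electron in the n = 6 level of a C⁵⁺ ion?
-13.61 eV

For hydrogen-like ions, the energy levels scale with Z²:
E_n = -13.6057 Z² / n² eV

For C⁵⁺ (Z = 6) at n = 6:
E_6 = -13.6057 × 6² / 6²
E_6 = -13.6057 × 36 / 36
E_6 = -489.8052 / 36
E_6 = -13.61 eV

The energy is 36 times more negative than hydrogen at the same n due to the stronger nuclear charge.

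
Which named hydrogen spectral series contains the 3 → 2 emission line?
Balmer series

The spectral series in hydrogen are named based on the final (lower) energy level:
- Lyman series: n_final = 1 (ultraviolet)
- Balmer series: n_final = 2 (visible/near-UV)
- Paschen series: n_final = 3 (infrared)
- Brackett series: n_final = 4 (infrared)
- Pfund series: n_final = 5 (far infrared)

Since this transition ends at n = 2, it belongs to the Balmer series.

For reference, this 3 → 2 line has photon energy
ΔE = 13.6057 eV × (1/2² - 1/3²) = 1.88968056 eV,
corresponding to wavelength λ = hc/ΔE = 1239.84 eV·nm / 1.88968056 eV = 656.1109 nm in the visible/near-UV region.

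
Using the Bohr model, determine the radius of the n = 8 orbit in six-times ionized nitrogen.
0.4838 nm (or 4.8382 Å)

The Bohr radius formula is:
r_n = n² a₀ / Z

where a₀ = 0.0529177 nm is the Bohr radius.

For N⁶⁺ (Z = 7) at n = 8:
r_8 = 8² × 0.0529177 nm / 7
r_8 = 64 × 0.0529177 nm / 7
r_8 = 3.38673 nm / 7
r_8 = 0.4838 nm

The electron orbits at approximately 0.4838 nm from the nucleus.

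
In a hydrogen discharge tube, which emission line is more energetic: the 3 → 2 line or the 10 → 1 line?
10 → 1

Calculate the energy for each transition:

Transition 3 → 2:
ΔE₁ = |E_2 - E_3| = |-13.6057/2² - (-13.6057/3²)|
ΔE₁ = |-3.40142500 - (-1.51174444)| = 1.88968 eV

Transition 10 → 1:
ΔE₂ = |E_1 - E_10| = |-13.6057/1² - (-13.6057/10²)|
ΔE₂ = |-13.60570000 - (-0.13605700)| = 13.46964 eV

Since 13.46964 eV > 1.88968 eV, the transition 10 → 1 emits the more energetic photon.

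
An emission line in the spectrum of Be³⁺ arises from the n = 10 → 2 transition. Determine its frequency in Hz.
1.263e+16 Hz

First, find the transition energy:
E_10 = -13.6057 × 4² / 10² = -2.17691 eV
E_2 = -13.6057 × 4² / 2² = -54.42280 eV
|ΔE| = |E_2 - E_10| = 52.24589 eV

Convert to Joules: E = 52.24589 eV × (1.602177 × 10⁻¹⁹ J/eV) = 8.37072e-18 J

Using E = hf:
f = E/h = 8.37072e-18 J / (6.62607 × 10⁻³⁴ J·s)
f = 1.263e+16 Hz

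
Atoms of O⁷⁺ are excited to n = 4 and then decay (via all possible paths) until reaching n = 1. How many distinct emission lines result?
6

The electron can occupy levels n = 1, 2, ..., 4 during de-excitation — that is m = 4 - 1 + 1 = 4 distinct levels.

The number of distinct spectral lines equals the number of ways to choose 2 of these m levels (each pair gives one possible emission transition):

Number of lines = m(m-1)/2 = 4×3/2 = 6

These correspond to all possible transitions between the 4 levels:
4 → 3, 4 → 2, 4 → 1, 3 → 2, 3 → 1, 2 → 1

Each transition produces a photon with a unique energy (and thus wavelength). This count does not depend on Z.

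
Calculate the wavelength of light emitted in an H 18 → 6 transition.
3690.62378 nm

First, find the transition energy using E_n = -13.6057 / n² eV:
E_18 = -13.6057 / 18² = -0.04199290123 eV
E_6 = -13.6057 / 6² = -0.37793611111 eV

Photon energy: |ΔE| = |E_6 - E_18| = 0.33594320988 eV

Convert to wavelength using E = hc/λ with hc = 1239.84 eV·nm:
λ = hc/E = 1239.84 eV·nm / 0.33594320988 eV
λ = 3690.62378 nm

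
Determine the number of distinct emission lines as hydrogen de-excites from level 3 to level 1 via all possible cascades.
3

The electron can occupy levels n = 1, 2, ..., 3 during de-excitation — that is m = 3 - 1 + 1 = 3 distinct levels.

The number of distinct spectral lines equals the number of ways to choose 2 of these m levels (each pair gives one possible emission transition):

Number of lines = m(m-1)/2 = 3×2/2 = 3

These correspond to all possible transitions between the 3 levels:
3 → 2, 3 → 1, 2 → 1

Each transition produces a photon with a unique energy (and thus wavelength). This count does not depend on Z.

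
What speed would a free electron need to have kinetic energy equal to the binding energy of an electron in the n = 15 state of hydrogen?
1.458e+05 m/s (or 0.048649% of c)

The binding energy at n = 15 for hydrogen is:
E_15 = -13.6057/15² = -0.06046978 eV
|E_15| = 0.06046978 eV

Convert to Joules:
KE = 0.06046978 eV × (1.602177 × 10⁻¹⁹ J/eV) = 9.68833e-21 J

Using KE = ½mv²:
v = √(2·KE/m_e)
v = √(2 × 9.68833e-21 J / 9.10938 × 10⁻³¹ kg)
v = 1.458e+05 m/s

This is approximately 0.048649% the speed of light.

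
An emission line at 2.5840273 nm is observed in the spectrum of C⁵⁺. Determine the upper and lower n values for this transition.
n = 7 → n = 1

First, find the photon energy from the wavelength (hc = 1239.84 eV·nm):
E = hc/λ = 1239.84 eV·nm / 2.5840273 nm = 479.80917 eV

The energy levels of C⁵⁺ satisfy E_n = -13.6057 × 6² / n² eV, so an emission n_i → n_f releases
ΔE = 13.6057 × 6² × (1/n_f² − 1/n_i²) eV.

Setting ΔE equal to the photon energy:
1/n_f² − 1/n_i² = 479.80917 / (13.6057 × 6²) = 0.97959183

Since 1/n_i² must be positive, we need 1/n_f² > 0.97959183, i.e. n_f ≤ 1. For each allowed n_f, solve n_i = (1/n_f² − 0.97959183)^(−1/2) and check whether it is a whole number:
  n_f = 1: 1/n_i² = 1.00000000 − 0.97959183 = 0.02040817 → n_i = 7.000  → integer, n_i = 7 ✓

Only n_f = 1 gives an integer upper level, n_i = 7.

The transition is from n = 7 to n = 1 (emission).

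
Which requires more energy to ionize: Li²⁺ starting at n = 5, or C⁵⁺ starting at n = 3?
C⁵⁺ at n = 3 (E = -54.42 eV)

Using E_n = -13.6057 Z² / n² eV:

Li²⁺ (Z = 3) at n = 5:
E = -13.6057 × 3² / 5² = -13.6057 × 9 / 25 = -4.89805 eV

C⁵⁺ (Z = 6) at n = 3:
E = -13.6057 × 6² / 3² = -13.6057 × 36 / 9 = -54.42280 eV

Since -54.42280 eV < -4.89805 eV,
C⁵⁺ at n = 3 is more tightly bound (requires more energy to ionize).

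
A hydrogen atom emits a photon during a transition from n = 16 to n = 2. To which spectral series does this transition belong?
Balmer series

The spectral series in hydrogen are named based on the final (lower) energy level:
- Lyman series: n_final = 1 (ultraviolet)
- Balmer series: n_final = 2 (visible/near-UV)
- Paschen series: n_final = 3 (infrared)
- Brackett series: n_final = 4 (infrared)
- Pfund series: n_final = 5 (far infrared)

Since this transition ends at n = 2, it belongs to the Balmer series.

For reference, this 16 → 2 line has photon energy
ΔE = 13.6057 eV × (1/2² - 1/16²) = 3.3482777344 eV,
corresponding to wavelength λ = hc/ΔE = 1239.84 eV·nm / 3.3482777344 eV = 370.291863 nm in the visible/near-UV region.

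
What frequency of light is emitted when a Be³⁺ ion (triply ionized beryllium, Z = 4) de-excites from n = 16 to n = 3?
5.6430e+15 Hz

First, find the transition energy:
E_16 = -13.6057 × 4² / 16² = -0.850356 eV
E_3 = -13.6057 × 4² / 3² = -24.187911 eV
|ΔE| = |E_3 - E_16| = 23.337555 eV

Convert to Joules: E = 23.337555 eV × (1.602177 × 10⁻¹⁹ J/eV) = 3.739089e-18 J

Using E = hf:
f = E/h = 3.739089e-18 J / (6.62607 × 10⁻³⁴ J·s)
f = 5.6430e+15 Hz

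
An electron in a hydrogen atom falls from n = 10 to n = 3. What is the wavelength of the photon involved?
901.25 nm

First, find the transition energy using E_n = -13.6057 / n² eV:
E_10 = -13.6057 / 10² = -0.136057 eV
E_3 = -13.6057 / 3² = -1.511744 eV

Photon energy: |ΔE| = |E_3 - E_10| = 1.375687 eV

Convert to wavelength using E = hc/λ with hc = 1239.84 eV·nm:
λ = hc/E = 1239.84 eV·nm / 1.375687 eV
λ = 901.25 nm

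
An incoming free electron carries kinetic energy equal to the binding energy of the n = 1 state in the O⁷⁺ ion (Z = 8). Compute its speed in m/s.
1.75e+07 m/s (or 5.8378% of c)

The binding energy at n = 1 for O⁷⁺ is:
E_1 = -13.6057 × 8²/1² = -870.764800 eV
|E_1| = 870.764800 eV

Convert to Joules:
KE = 870.764800 eV × (1.602177 × 10⁻¹⁹ J/eV) = 1.3951e-16 J

Using KE = ½mv²:
v = √(2·KE/m_e)
v = √(2 × 1.3951e-16 J / 9.10938 × 10⁻³¹ kg)
v = 1.75e+07 m/s

This is approximately 5.8378% the speed of light.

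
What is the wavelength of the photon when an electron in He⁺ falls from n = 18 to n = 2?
92.2656 nm

First, find the transition energy using E_n = -13.6057 Z² / n² eV:
E_18 = -13.6057 × 2² / 18² = -0.167972 eV
E_2 = -13.6057 × 2² / 2² = -13.605700 eV

Photon energy: |ΔE| = |E_2 - E_18| = 13.437728 eV

Convert to wavelength using E = hc/λ with hc = 1239.84 eV·nm:
λ = hc/E = 1239.84 eV·nm / 13.437728 eV
λ = 92.2656 nm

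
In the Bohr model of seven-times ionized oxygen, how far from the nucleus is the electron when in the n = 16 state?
1.6934 nm (or 16.9337 Å)

The Bohr radius formula is:
r_n = n² a₀ / Z

where a₀ = 0.0529177 nm is the Bohr radius.

For O⁷⁺ (Z = 8) at n = 16:
r_16 = 16² × 0.0529177 nm / 8
r_16 = 256 × 0.0529177 nm / 8
r_16 = 13.54693 nm / 8
r_16 = 1.6934 nm

The electron orbits at approximately 1.6934 nm from the nucleus.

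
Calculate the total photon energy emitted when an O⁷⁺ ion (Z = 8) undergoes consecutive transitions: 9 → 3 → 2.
206.94102 eV

The energy levels of O⁷⁺ are E_n = -13.6057 × 8² / n² eV.

First transition (9 → 3):
ΔE₁ = |E_3 - E_9|
ΔE₁ = |-96.75164444444 - (-10.75018271605)| = 86.00146173 eV

Second transition (3 → 2):
ΔE₂ = |E_2 - E_3|
ΔE₂ = |-217.69120000000 - (-96.75164444444)| = 120.93955556 eV

Total energy released:
E_total = ΔE₁ + ΔE₂ = 86.00146173 + 120.93955556 = 206.94102 eV

Note: This equals the direct transition 9 → 2: 206.94102 eV ✓
Energy is conserved regardless of the path taken.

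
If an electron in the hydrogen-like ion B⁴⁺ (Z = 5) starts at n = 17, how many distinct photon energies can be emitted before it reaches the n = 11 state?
21

The electron can occupy levels n = 11, 12, ..., 17 during de-excitation — that is m = 17 - 11 + 1 = 7 distinct levels.

The number of distinct spectral lines equals the number of ways to choose 2 of these m levels (each pair gives one possible emission transition):

Number of lines = m(m-1)/2 = 7×6/2 = 21

These correspond to all possible transitions between the 7 levels:
17 → 16, 17 → 15, 17 → 14, 17 → 13, 17 → 12, 17 → 11, 16 → 15, 16 → 14...

Each transition produces a photon with a unique energy (and thus wavelength). This count does not depend on Z.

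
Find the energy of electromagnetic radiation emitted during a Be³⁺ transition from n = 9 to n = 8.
0.7139 eV

The energy levels are E_n = -13.6057 Z² eV / n².

Energy at n = 9: E_9 = -13.6057 × 4² / 9² = -2.6875457 eV
Energy at n = 8: E_8 = -13.6057 × 4² / 8² = -3.4014250 eV

For emission (electron falling to lower state), the photon energy is:
E_photon = E_9 - E_8 = |-2.6875457 - (-3.4014250)|
E_photon = 0.7139 eV

This energy is carried away by the emitted photon.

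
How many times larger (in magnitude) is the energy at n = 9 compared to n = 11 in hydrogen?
1.49

Using E_n = -13.6057 Z² / n² eV with Z = 1:

E_9 = -13.6057 / 9² = -13.6057 / 81 = -0.16797160 eV
E_11 = -13.6057 / 11² = -13.6057 / 121 = -0.11244380 eV

The ratio is:
E_9/E_11 = (-0.16797160) / (-0.11244380)
E_9/E_11 = (-13.6057/81) / (-13.6057/121)
E_9/E_11 = 121/81
E_9/E_11 = 1.49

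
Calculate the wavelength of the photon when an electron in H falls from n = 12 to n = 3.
874.815 nm

First, find the transition energy using E_n = -13.6057 / n² eV:
E_12 = -13.6057 / 12² = -0.0944840 eV
E_3 = -13.6057 / 3² = -1.5117444 eV

Photon energy: |ΔE| = |E_3 - E_12| = 1.4172604 eV

Convert to wavelength using E = hc/λ with hc = 1239.84 eV·nm:
λ = hc/E = 1239.84 eV·nm / 1.4172604 eV
λ = 874.815 nm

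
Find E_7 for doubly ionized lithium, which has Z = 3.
-2.4990 eV

For hydrogen-like ions, the energy levels scale with Z²:
E_n = -13.6057 Z² / n² eV

For Li²⁺ (Z = 3) at n = 7:
E_7 = -13.6057 × 3² / 7²
E_7 = -13.6057 × 9 / 49
E_7 = -122.4513 / 49
E_7 = -2.4990 eV

The energy is 9 times more negative than hydrogen at the same n due to the stronger nuclear charge.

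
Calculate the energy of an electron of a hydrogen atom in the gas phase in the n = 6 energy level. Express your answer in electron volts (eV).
-0.377936 eV

The energy levels of a hydrogen-like atom are given by:
E_n = -13.6057 eV / n²

For n = 6:
E_6 = -13.6057 eV / 6²
E_6 = -13.6057 eV / 36
E_6 = -0.377936 eV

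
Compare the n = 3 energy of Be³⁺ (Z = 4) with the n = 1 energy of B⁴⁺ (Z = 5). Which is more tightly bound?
B⁴⁺ at n = 1 (E = -340.14250 eV)

Using E_n = -13.6057 Z² / n² eV:

Be³⁺ (Z = 4) at n = 3:
E = -13.6057 × 4² / 3² = -13.6057 × 16 / 9 = -24.18791111 eV

B⁴⁺ (Z = 5) at n = 1:
E = -13.6057 × 5² / 1² = -13.6057 × 25 / 1 = -340.14250000 eV

Since -340.14250000 eV < -24.18791111 eV,
B⁴⁺ at n = 1 is more tightly bound (requires more energy to ionize).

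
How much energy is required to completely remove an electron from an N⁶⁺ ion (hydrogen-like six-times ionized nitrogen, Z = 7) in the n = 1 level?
666.679300 eV

The ionization energy is the energy needed to remove the electron completely (n → ∞).

For a hydrogen-like ion with Z = 7, E_n = -13.6057 Z² / n² eV.

At n = 1: E_1 = -13.6057 × 7² / 1² = -666.679300000 eV
At n = ∞: E_∞ = 0 eV

Ionization energy = E_∞ - E_1 = 0 - (-666.679300000) = 666.679300000 eV
Ionization energy ≈ 666.679300 eV

This is also called the binding energy of the electron in state n = 1.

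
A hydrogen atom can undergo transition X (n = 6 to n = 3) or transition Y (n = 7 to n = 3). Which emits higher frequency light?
7 → 3

Calculate the energy for each transition:

Transition 6 → 3:
ΔE₁ = |E_3 - E_6| = |-13.6057/3² - (-13.6057/6²)|
ΔE₁ = |-1.51174444444 - (-0.37793611111)| = 1.13380833 eV

Transition 7 → 3:
ΔE₂ = |E_3 - E_7| = |-13.6057/3² - (-13.6057/7²)|
ΔE₂ = |-1.51174444444 - (-0.27766734694)| = 1.23407710 eV

Since 1.23407710 eV > 1.13380833 eV, the transition 7 → 3 emits the more energetic photon.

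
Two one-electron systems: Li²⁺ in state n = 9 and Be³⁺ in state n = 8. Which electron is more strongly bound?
Be³⁺ at n = 8 (E = -3.401 eV)

Using E_n = -13.6057 Z² / n² eV:

Li²⁺ (Z = 3) at n = 9:
E = -13.6057 × 3² / 9² = -13.6057 × 9 / 81 = -1.511744 eV

Be³⁺ (Z = 4) at n = 8:
E = -13.6057 × 4² / 8² = -13.6057 × 16 / 64 = -3.401425 eV

Since -3.401425 eV < -1.511744 eV,
Be³⁺ at n = 8 is more tightly bound (requires more energy to ionize).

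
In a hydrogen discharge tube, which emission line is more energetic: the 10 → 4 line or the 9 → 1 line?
9 → 1

Calculate the energy for each transition:

Transition 10 → 4:
ΔE₁ = |E_4 - E_10| = |-13.6057/4² - (-13.6057/10²)|
ΔE₁ = |-0.85035625 - (-0.13605700)| = 0.71430 eV

Transition 9 → 1:
ΔE₂ = |E_1 - E_9| = |-13.6057/1² - (-13.6057/9²)|
ΔE₂ = |-13.60570000 - (-0.16797160)| = 13.43773 eV

Since 13.43773 eV > 0.71430 eV, the transition 9 → 1 emits the more energetic photon.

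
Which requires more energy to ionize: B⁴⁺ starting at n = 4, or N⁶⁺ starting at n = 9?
B⁴⁺ at n = 4 (E = -21.2589 eV)

Using E_n = -13.6057 Z² / n² eV:

B⁴⁺ (Z = 5) at n = 4:
E = -13.6057 × 5² / 4² = -13.6057 × 25 / 16 = -21.2589063 eV

N⁶⁺ (Z = 7) at n = 9:
E = -13.6057 × 7² / 9² = -13.6057 × 49 / 81 = -8.2306086 eV

Since -21.2589063 eV < -8.2306086 eV,
B⁴⁺ at n = 4 is more tightly bound (requires more energy to ionize).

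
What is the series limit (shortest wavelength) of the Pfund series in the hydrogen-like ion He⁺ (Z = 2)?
569.541 nm

The series limit corresponds to the transition from n = ∞ to n = 5.
This is the highest energy (shortest wavelength) transition in the Pfund series.

E_∞ = 0 eV
E_5 = -13.6057 × 2² / 5² = -2.1769120 eV

Energy at series limit:
ΔE = E_∞ - E_5 = 0 - (-2.1769120) = 2.1769120 eV
λ = hc/E = 1239.84 eV·nm / 2.1769120 eV = 569.541 nm

This energy equals the ionization energy from the n = 5 state of He⁺.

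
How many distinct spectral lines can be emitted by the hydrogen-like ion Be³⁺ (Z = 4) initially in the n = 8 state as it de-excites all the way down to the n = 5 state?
6

The electron can occupy levels n = 5, 6, ..., 8 during de-excitation — that is m = 8 - 5 + 1 = 4 distinct levels.

The number of distinct spectral lines equals the number of ways to choose 2 of these m levels (each pair gives one possible emission transition):

Number of lines = m(m-1)/2 = 4×3/2 = 6

These correspond to all possible transitions between the 4 levels:
8 → 7, 8 → 6, 8 → 5, 7 → 6, 7 → 5, 6 → 5

Each transition produces a photon with a unique energy (and thus wavelength). This count does not depend on Z.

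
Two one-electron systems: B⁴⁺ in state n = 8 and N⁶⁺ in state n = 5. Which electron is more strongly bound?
N⁶⁺ at n = 5 (E = -26.6672 eV)

Using E_n = -13.6057 Z² / n² eV:

B⁴⁺ (Z = 5) at n = 8:
E = -13.6057 × 5² / 8² = -13.6057 × 25 / 64 = -5.3147266 eV

N⁶⁺ (Z = 7) at n = 5:
E = -13.6057 × 7² / 5² = -13.6057 × 49 / 25 = -26.6671720 eV

Since -26.6671720 eV < -5.3147266 eV,
N⁶⁺ at n = 5 is more tightly bound (requires more energy to ionize).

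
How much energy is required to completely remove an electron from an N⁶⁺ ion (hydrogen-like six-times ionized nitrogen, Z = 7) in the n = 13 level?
3.944848 eV

The ionization energy is the energy needed to remove the electron completely (n → ∞).

For a hydrogen-like ion with Z = 7, E_n = -13.6057 Z² / n² eV.

At n = 13: E_13 = -13.6057 × 7² / 13² = -3.944847929 eV
At n = ∞: E_∞ = 0 eV

Ionization energy = E_∞ - E_13 = 0 - (-3.944847929) = 3.944847929 eV
Ionization energy ≈ 3.944848 eV

This is also called the binding energy of the electron in state n = 13.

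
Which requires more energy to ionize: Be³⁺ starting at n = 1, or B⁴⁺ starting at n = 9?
Be³⁺ at n = 1 (E = -217.69120 eV)

Using E_n = -13.6057 Z² / n² eV:

Be³⁺ (Z = 4) at n = 1:
E = -13.6057 × 4² / 1² = -13.6057 × 16 / 1 = -217.69120000 eV

B⁴⁺ (Z = 5) at n = 9:
E = -13.6057 × 5² / 9² = -13.6057 × 25 / 81 = -4.19929012 eV

Since -217.69120000 eV < -4.19929012 eV,
Be³⁺ at n = 1 is more tightly bound (requires more energy to ionize).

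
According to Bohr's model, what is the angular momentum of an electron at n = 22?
2.32e-33 J·s (or 22ℏ)

In the Bohr model, angular momentum is quantized:
L = nℏ

where ℏ = h/(2π) = 1.0546e-34 J·s

For n = 22:
L = 22 × 1.0546e-34 J·s
L = 2.32e-33 J·s

This can also be written as L = 22ℏ.
The angular momentum is an integer multiple of the reduced Planck constant.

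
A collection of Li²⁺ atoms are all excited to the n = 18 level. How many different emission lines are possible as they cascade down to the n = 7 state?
66

The electron can occupy levels n = 7, 8, ..., 18 during de-excitation — that is m = 18 - 7 + 1 = 12 distinct levels.

The number of distinct spectral lines equals the number of ways to choose 2 of these m levels (each pair gives one possible emission transition):

Number of lines = m(m-1)/2 = 12×11/2 = 66

These correspond to all possible transitions between the 12 levels:
18 → 17, 18 → 16, 18 → 15, 18 → 14, 18 → 13, 18 → 12, 18 → 11, 18 → 10...

Each transition produces a photon with a unique energy (and thus wavelength). This count does not depend on Z.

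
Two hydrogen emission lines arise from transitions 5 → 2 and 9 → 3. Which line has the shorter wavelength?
5 → 2

Calculate the energy for each transition:

Transition 5 → 2:
ΔE₁ = |E_2 - E_5| = |-13.6057/2² - (-13.6057/5²)|
ΔE₁ = |-3.401425000 - (-0.544228000)| = 2.857197 eV

Transition 9 → 3:
ΔE₂ = |E_3 - E_9| = |-13.6057/3² - (-13.6057/9²)|
ΔE₂ = |-1.511744444 - (-0.167971605)| = 1.343773 eV

Since 2.857197 eV > 1.343773 eV, the transition 5 → 2 emits the more energetic photon.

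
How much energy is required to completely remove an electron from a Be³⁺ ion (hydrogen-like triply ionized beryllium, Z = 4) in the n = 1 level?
217.69120 eV

The ionization energy is the energy needed to remove the electron completely (n → ∞).

For a hydrogen-like ion with Z = 4, E_n = -13.6057 Z² / n² eV.

At n = 1: E_1 = -13.6057 × 4² / 1² = -217.69120000 eV
At n = ∞: E_∞ = 0 eV

Ionization energy = E_∞ - E_1 = 0 - (-217.69120000) = 217.69120000 eV
Ionization energy ≈ 217.69120 eV

This is also called the binding energy of the electron in state n = 1.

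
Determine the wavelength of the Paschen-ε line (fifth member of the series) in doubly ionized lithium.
106.038124 nm

The lines of a series are numbered from the longest wavelength (smallest ΔE) outward; the fifth line is the transition from n = n_f + 5 to n_f.
The Paschen series has all transitions ending at n_f = 3.

For Li²⁺ (Z = 3), the fifth line (ε-line) is the jump from n = 8 to n = 3:
E_8 = -13.6057 × 3² / 8² = -1.913301563 eV
E_3 = -13.6057 × 3² / 3² = -13.605700000 eV
ΔE = E_8 - E_3 = 11.692398437 eV

λ = hc/E = 1239.84 eV·nm / 11.692398437 eV
λ = 106.038124 nm

This is the ε-line of the Paschen series in Li²⁺.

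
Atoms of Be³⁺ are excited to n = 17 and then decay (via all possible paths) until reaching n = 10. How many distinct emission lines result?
28

The electron can occupy levels n = 10, 11, ..., 17 during de-excitation — that is m = 17 - 10 + 1 = 8 distinct levels.

The number of distinct spectral lines equals the number of ways to choose 2 of these m levels (each pair gives one possible emission transition):

Number of lines = m(m-1)/2 = 8×7/2 = 28

These correspond to all possible transitions between the 8 levels:
17 → 16, 17 → 15, 17 → 14, 17 → 13, 17 → 12, 17 → 11, 17 → 10, 16 → 15...

Each transition produces a photon with a unique energy (and thus wavelength). This count does not depend on Z.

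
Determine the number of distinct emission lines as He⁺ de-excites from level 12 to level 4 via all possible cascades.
36

The electron can occupy levels n = 4, 5, ..., 12 during de-excitation — that is m = 12 - 4 + 1 = 9 distinct levels.

The number of distinct spectral lines equals the number of ways to choose 2 of these m levels (each pair gives one possible emission transition):

Number of lines = m(m-1)/2 = 9×8/2 = 36

These correspond to all possible transitions between the 9 levels:
12 → 11, 12 → 10, 12 → 9, 12 → 8, 12 → 7, 12 → 6, 12 → 5, 12 → 4...

Each transition produces a photon with a unique energy (and thus wavelength). This count does not depend on Z.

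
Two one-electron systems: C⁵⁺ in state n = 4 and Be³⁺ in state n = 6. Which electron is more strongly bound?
C⁵⁺ at n = 4 (E = -30.6128 eV)

Using E_n = -13.6057 Z² / n² eV:

C⁵⁺ (Z = 6) at n = 4:
E = -13.6057 × 6² / 4² = -13.6057 × 36 / 16 = -30.6128250 eV

Be³⁺ (Z = 4) at n = 6:
E = -13.6057 × 4² / 6² = -13.6057 × 16 / 36 = -6.0469778 eV

Since -30.6128250 eV < -6.0469778 eV,
C⁵⁺ at n = 4 is more tightly bound (requires more energy to ionize).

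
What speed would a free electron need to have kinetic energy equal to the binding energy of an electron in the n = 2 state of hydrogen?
1.09385e+06 m/s (or 0.36487% of c)

The binding energy at n = 2 for hydrogen is:
E_2 = -13.6057/2² = -3.40142500 eV
|E_2| = 3.40142500 eV

Convert to Joules:
KE = 3.40142500 eV × (1.602177 × 10⁻¹⁹ J/eV) = 5.4496849e-19 J

Using KE = ½mv²:
v = √(2·KE/m_e)
v = √(2 × 5.4496849e-19 J / 9.10938 × 10⁻³¹ kg)
v = 1.09385e+06 m/s

This is approximately 0.36487% the speed of light.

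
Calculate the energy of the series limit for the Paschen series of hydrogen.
1.5117 eV

The series limit corresponds to the transition from n = ∞ to n = 3.
This is the highest energy (shortest wavelength) transition in the Paschen series.

E_∞ = 0 eV
E_3 = -13.6057 / 3² = -1.5117 eV

Energy at series limit:
ΔE = E_∞ - E_3 = 0 - (-1.5117) = 1.5117 eV

This energy equals the ionization energy from the n = 3 state of hydrogen.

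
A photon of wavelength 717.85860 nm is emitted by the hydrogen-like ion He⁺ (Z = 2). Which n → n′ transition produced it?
n = 11 → n = 5

First, find the photon energy from the wavelength (hc = 1239.84 eV·nm):
E = hc/λ = 1239.84 eV·nm / 717.85860 nm = 1.7271368 eV

The energy levels of He⁺ satisfy E_n = -13.6057 × 2² / n² eV, so an emission n_i → n_f releases
ΔE = 13.6057 × 2² × (1/n_f² − 1/n_i²) eV.

Setting ΔE equal to the photon energy:
1/n_f² − 1/n_i² = 1.7271368 / (13.6057 × 2²) = 0.031735537

Since 1/n_i² must be positive, we need 1/n_f² > 0.031735537, i.e. n_f ≤ 5. For each allowed n_f, solve n_i = (1/n_f² − 0.031735537)^(−1/2) and check whether it is a whole number:
  n_f = 1: 1/n_i² = 1.000000000 − 0.031735537 = 0.968264463 → n_i = 1.016  (not an integer) ✗
  n_f = 2: 1/n_i² = 0.250000000 − 0.031735537 = 0.218264463 → n_i = 2.140  (not an integer) ✗
  n_f = 3: 1/n_i² = 0.111111111 − 0.031735537 = 0.079375574 → n_i = 3.549  (not an integer) ✗
  n_f = 4: 1/n_i² = 0.062500000 − 0.031735537 = 0.030764463 → n_i = 5.701  (not an integer) ✗
  n_f = 5: 1/n_i² = 0.040000000 − 0.031735537 = 0.008264463 → n_i = 11.000  → integer, n_i = 11 ✓

Only n_f = 5 gives an integer upper level, n_i = 11.

The transition is from n = 11 to n = 5 (emission).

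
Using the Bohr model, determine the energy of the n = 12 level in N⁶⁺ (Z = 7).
-4.629717 eV

For hydrogen-like ions, the energy levels scale with Z²:
E_n = -13.6057 Z² / n² eV

For N⁶⁺ (Z = 7) at n = 12:
E_12 = -13.6057 × 7² / 12²
E_12 = -13.6057 × 49 / 144
E_12 = -666.6793 / 144
E_12 = -4.629717 eV

The energy is 49 times more negative than hydrogen at the same n due to the stronger nuclear charge.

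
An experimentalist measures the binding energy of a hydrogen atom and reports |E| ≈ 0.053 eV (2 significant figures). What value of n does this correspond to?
n = 16

The exact energy levels follow E_n = -13.6057 eV / n².

The measured value (-0.053 eV) is reported to only 2 significant figures, so we must test candidate n values and see which one matches to that precision.

Candidate energies:
  n = 14:  E = -13.6057/14² = -0.06942 eV
  n = 15:  E = -13.6057/15² = -0.06047 eV
  n = 16:  E = -13.6057/16² = -0.05315 eV  ← matches
  n = 17:  E = -13.6057/17² = -0.04708 eV
  n = 18:  E = -13.6057/18² = -0.04199 eV

Checking against the measurement of -0.053 eV (2 sig figs), only n = 16 agrees:
E_16 = -0.05315 eV, which rounds to -0.053 eV ✓

Therefore n = 16.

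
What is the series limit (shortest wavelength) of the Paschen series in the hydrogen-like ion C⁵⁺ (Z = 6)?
22.781628 nm

The series limit corresponds to the transition from n = ∞ to n = 3.
This is the highest energy (shortest wavelength) transition in the Paschen series.

E_∞ = 0 eV
E_3 = -13.6057 × 6² / 3² = -54.42280000 eV

Energy at series limit:
ΔE = E_∞ - E_3 = 0 - (-54.42280000) = 54.42280000 eV
λ = hc/E = 1239.84 eV·nm / 54.42280000 eV = 22.781628 nm

This energy equals the ionization energy from the n = 3 state of C⁵⁺.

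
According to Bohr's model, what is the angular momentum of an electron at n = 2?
2.11e-34 J·s (or 2ℏ)

In the Bohr model, angular momentum is quantized:
L = nℏ

where ℏ = h/(2π) = 1.0546e-34 J·s

For n = 2:
L = 2 × 1.0546e-34 J·s
L = 2.11e-34 J·s

This can also be written as L = 2ℏ.
The angular momentum is an integer multiple of the reduced Planck constant.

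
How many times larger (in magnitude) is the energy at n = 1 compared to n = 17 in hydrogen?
289.0000

Using E_n = -13.6057 Z² / n² eV with Z = 1:

E_1 = -13.6057 / 1² = -13.6057 / 1 = -13.6057000000 eV
E_17 = -13.6057 / 17² = -13.6057 / 289 = -0.0470785467 eV

The ratio is:
E_1/E_17 = (-13.6057000000) / (-0.0470785467)
E_1/E_17 = (-13.6057/1) / (-13.6057/289)
E_1/E_17 = 289/1
E_1/E_17 = 289.0000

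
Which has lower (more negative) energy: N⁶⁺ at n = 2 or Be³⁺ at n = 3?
N⁶⁺ at n = 2 (E = -166.67 eV)

Using E_n = -13.6057 Z² / n² eV:

N⁶⁺ (Z = 7) at n = 2:
E = -13.6057 × 7² / 2² = -13.6057 × 49 / 4 = -166.66983 eV

Be³⁺ (Z = 4) at n = 3:
E = -13.6057 × 4² / 3² = -13.6057 × 16 / 9 = -24.18791 eV

Since -166.66983 eV < -24.18791 eV,
N⁶⁺ at n = 2 is more tightly bound (requires more energy to ionize).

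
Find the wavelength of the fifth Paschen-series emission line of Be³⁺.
59.65 nm

The lines of a series are numbered from the longest wavelength (smallest ΔE) outward; the fifth line is the transition from n = n_f + 5 to n_f.
The Paschen series has all transitions ending at n_f = 3.

For Be³⁺ (Z = 4), the fifth line (ε-line) is the jump from n = 8 to n = 3:
E_8 = -13.6057 × 4² / 8² = -3.4014 eV
E_3 = -13.6057 × 4² / 3² = -24.1879 eV
ΔE = E_8 - E_3 = 20.7865 eV

λ = hc/E = 1239.84 eV·nm / 20.7865 eV
λ = 59.65 nm

This is the ε-line of the Paschen series in Be³⁺.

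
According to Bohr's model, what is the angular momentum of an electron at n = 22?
2.3201e-33 J·s (or 22ℏ)

In the Bohr model, angular momentum is quantized:
L = nℏ

where ℏ = h/(2π) = 1.054572e-34 J·s

For n = 22:
L = 22 × 1.054572e-34 J·s
L = 2.3201e-33 J·s

This can also be written as L = 22ℏ.
The angular momentum is an integer multiple of the reduced Planck constant.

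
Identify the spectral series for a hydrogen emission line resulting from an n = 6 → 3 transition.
Paschen series

The spectral series in hydrogen are named based on the final (lower) energy level:
- Lyman series: n_final = 1 (ultraviolet)
- Balmer series: n_final = 2 (visible/near-UV)
- Paschen series: n_final = 3 (infrared)
- Brackett series: n_final = 4 (infrared)
- Pfund series: n_final = 5 (far infrared)

Since this transition ends at n = 3, it belongs to the Paschen series.

For reference, this 6 → 3 line has photon energy
ΔE = 13.6057 eV × (1/3² - 1/6²) = 1.1338083333 eV,
corresponding to wavelength λ = hc/ΔE = 1239.84 eV·nm / 1.1338083333 eV = 1093.51816 nm in the infrared region.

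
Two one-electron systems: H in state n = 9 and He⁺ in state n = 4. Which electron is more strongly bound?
He⁺ at n = 4 (E = -3.40143 eV)

Using E_n = -13.6057 Z² / n² eV:

H (Z = 1) at n = 9:
E = -13.6057 × 1² / 9² = -13.6057 × 1 / 81 = -0.16797160 eV

He⁺ (Z = 2) at n = 4:
E = -13.6057 × 2² / 4² = -13.6057 × 4 / 16 = -3.40142500 eV

Since -3.40142500 eV < -0.16797160 eV,
He⁺ at n = 4 is more tightly bound (requires more energy to ionize).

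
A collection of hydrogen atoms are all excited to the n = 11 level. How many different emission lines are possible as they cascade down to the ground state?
55

The electron can occupy levels n = 1, 2, ..., 11 during de-excitation — that is m = 11 - 1 + 1 = 11 distinct levels.

The number of distinct spectral lines equals the number of ways to choose 2 of these m levels (each pair gives one possible emission transition):

Number of lines = m(m-1)/2 = 11×10/2 = 55

These correspond to all possible transitions between the 11 levels:
11 → 10, 11 → 9, 11 → 8, 11 → 7, 11 → 6, 11 → 5, 11 → 4, 11 → 3...

Each transition produces a photon with a unique energy (and thus wavelength). This count does not depend on Z.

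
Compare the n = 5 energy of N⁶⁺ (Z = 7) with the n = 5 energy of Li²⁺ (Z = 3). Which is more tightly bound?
N⁶⁺ at n = 5 (E = -26.67 eV)

Using E_n = -13.6057 Z² / n² eV:

N⁶⁺ (Z = 7) at n = 5:
E = -13.6057 × 7² / 5² = -13.6057 × 49 / 25 = -26.66717 eV

Li²⁺ (Z = 3) at n = 5:
E = -13.6057 × 3² / 5² = -13.6057 × 9 / 25 = -4.89805 eV

Since -26.66717 eV < -4.89805 eV,
N⁶⁺ at n = 5 is more tightly bound (requires more energy to ionize).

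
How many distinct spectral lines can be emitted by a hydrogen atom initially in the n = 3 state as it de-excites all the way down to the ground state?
3

The electron can occupy levels n = 1, 2, ..., 3 during de-excitation — that is m = 3 - 1 + 1 = 3 distinct levels.

The number of distinct spectral lines equals the number of ways to choose 2 of these m levels (each pair gives one possible emission transition):

Number of lines = m(m-1)/2 = 3×2/2 = 3

These correspond to all possible transitions between the 3 levels:
3 → 2, 3 → 1, 2 → 1

Each transition produces a photon with a unique energy (and thus wavelength). This count does not depend on Z.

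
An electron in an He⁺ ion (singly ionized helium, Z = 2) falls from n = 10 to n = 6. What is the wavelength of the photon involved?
1281.47 nm

First, find the transition energy using E_n = -13.6057 Z² / n² eV:
E_10 = -13.6057 × 2² / 10² = -0.54422800 eV
E_6 = -13.6057 × 2² / 6² = -1.51174444 eV

Photon energy: |ΔE| = |E_6 - E_10| = 0.96751644 eV

Convert to wavelength using E = hc/λ with hc = 1239.84 eV·nm:
λ = hc/E = 1239.84 eV·nm / 0.96751644 eV
λ = 1281.47 nm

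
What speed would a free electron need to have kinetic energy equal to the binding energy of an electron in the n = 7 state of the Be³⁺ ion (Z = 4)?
1.25e+06 m/s (or 0.4170% of c)

The binding energy at n = 7 for Be³⁺ is:
E_7 = -13.6057 × 4²/7² = -4.442678 eV
|E_7| = 4.442678 eV

Convert to Joules:
KE = 4.442678 eV × (1.602177 × 10⁻¹⁹ J/eV) = 7.1180e-19 J

Using KE = ½mv²:
v = √(2·KE/m_e)
v = √(2 × 7.1180e-19 J / 9.10938 × 10⁻³¹ kg)
v = 1.25e+06 m/s

This is approximately 0.4170% the speed of light.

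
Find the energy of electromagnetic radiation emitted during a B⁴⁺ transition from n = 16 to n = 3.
36.465 eV

The energy levels are E_n = -13.6057 Z² eV / n².

Energy at n = 16: E_16 = -13.6057 × 5² / 16² = -1.328682 eV
Energy at n = 3: E_3 = -13.6057 × 5² / 3² = -37.793611 eV

For emission (electron falling to lower state), the photon energy is:
E_photon = E_16 - E_3 = |-1.328682 - (-37.793611)|
E_photon = 36.465 eV

This energy is carried away by the emitted photon.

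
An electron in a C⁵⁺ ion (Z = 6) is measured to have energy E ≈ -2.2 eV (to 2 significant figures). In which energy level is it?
n = 15

The exact energy levels follow E_n = -13.6057 Z² / n² eV with Z = 6.

The measured value (-2.2 eV) is reported to only 2 significant figures, so we must test candidate n values and see which one matches to that precision.

Candidate energies:
  n = 13:  E = -13.6057 × 6² / 13² = -2.89826 eV
  n = 14:  E = -13.6057 × 6² / 14² = -2.49901 eV
  n = 15:  E = -13.6057 × 6² / 15² = -2.17691 eV  ← matches
  n = 16:  E = -13.6057 × 6² / 16² = -1.91330 eV
  n = 17:  E = -13.6057 × 6² / 17² = -1.69483 eV

Checking against the measurement of -2.2 eV (2 sig figs), only n = 15 agrees:
E_15 = -2.17691 eV, which rounds to -2.2 eV ✓

Therefore n = 15.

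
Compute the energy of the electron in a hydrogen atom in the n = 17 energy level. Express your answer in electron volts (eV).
-0.047079 eV

The energy levels of a hydrogen-like atom are given by:
E_n = -13.6057 eV / n²

For n = 17:
E_17 = -13.6057 eV / 17²
E_17 = -13.6057 eV / 289
E_17 = -0.047079 eV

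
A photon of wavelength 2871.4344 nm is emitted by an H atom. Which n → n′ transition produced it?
n = 11 → n = 5

First, find the photon energy from the wavelength (hc = 1239.84 eV·nm):
E = hc/λ = 1239.84 eV·nm / 2871.4344 nm = 0.43178420 eV

The energy levels of hydrogen satisfy E_n = -13.6057 / n² eV, so an emission n_i → n_f releases
ΔE = 13.6057 × (1/n_f² − 1/n_i²) eV.

Setting ΔE equal to the photon energy:
1/n_f² − 1/n_i² = 0.43178420 / 13.6057 = 0.031735537

Since 1/n_i² must be positive, we need 1/n_f² > 0.031735537, i.e. n_f ≤ 5. For each allowed n_f, solve n_i = (1/n_f² − 0.031735537)^(−1/2) and check whether it is a whole number:
  n_f = 1: 1/n_i² = 1.000000000 − 0.031735537 = 0.968264463 → n_i = 1.016  (not an integer) ✗
  n_f = 2: 1/n_i² = 0.250000000 − 0.031735537 = 0.218264463 → n_i = 2.140  (not an integer) ✗
  n_f = 3: 1/n_i² = 0.111111111 − 0.031735537 = 0.079375574 → n_i = 3.549  (not an integer) ✗
  n_f = 4: 1/n_i² = 0.062500000 − 0.031735537 = 0.030764463 → n_i = 5.701  (not an integer) ✗
  n_f = 5: 1/n_i² = 0.040000000 − 0.031735537 = 0.008264463 → n_i = 11.000  → integer, n_i = 11 ✓

Only n_f = 5 gives an integer upper level, n_i = 11.

The transition is from n = 11 to n = 5 (emission).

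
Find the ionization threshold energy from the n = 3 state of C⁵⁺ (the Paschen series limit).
54.422800 eV

The series limit corresponds to the transition from n = ∞ to n = 3.
This is the highest energy (shortest wavelength) transition in the Paschen series.

E_∞ = 0 eV
E_3 = -13.6057 × 6² / 3² = -54.422800 eV

Energy at series limit:
ΔE = E_∞ - E_3 = 0 - (-54.422800) = 54.422800 eV

This energy equals the ionization energy from the n = 3 state of C⁵⁺.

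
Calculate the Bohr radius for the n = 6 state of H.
1.9050 nm (or 19.0504 Å)

The Bohr radius formula is:
r_n = n² a₀ / Z

where a₀ = 0.0529177 nm is the Bohr radius.

For H (Z = 1) at n = 6:
r_6 = 6² × 0.0529177 nm / 1
r_6 = 36 × 0.0529177 nm / 1
r_6 = 1.90504 nm / 1
r_6 = 1.9050 nm

The electron orbits at approximately 1.9050 nm from the nucleus.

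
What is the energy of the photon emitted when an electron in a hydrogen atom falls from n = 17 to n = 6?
0.33086 eV

The energy levels are E_n = -13.6057 eV / n².

Energy at n = 17: E_17 = -13.6057 / 17² = -0.04707855 eV
Energy at n = 6: E_6 = -13.6057 / 6² = -0.37793611 eV

For emission (electron falling to lower state), the photon energy is:
E_photon = E_17 - E_6 = |-0.04707855 - (-0.37793611)|
E_photon = 0.33086 eV

This energy is carried away by the emitted photon.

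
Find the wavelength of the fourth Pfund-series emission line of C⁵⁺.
91.53 nm

The lines of a series are numbered from the longest wavelength (smallest ΔE) outward; the fourth line is the transition from n = n_f + 4 to n_f.
The Pfund series has all transitions ending at n_f = 5.

For C⁵⁺ (Z = 6), the fourth line (δ-line) is the jump from n = 9 to n = 5:
E_9 = -13.6057 × 6² / 9² = -6.0470 eV
E_5 = -13.6057 × 6² / 5² = -19.5922 eV
ΔE = E_9 - E_5 = 13.5452 eV

λ = hc/E = 1239.84 eV·nm / 13.5452 eV
λ = 91.53 nm

This is the δ-line of the Pfund series in C⁵⁺.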